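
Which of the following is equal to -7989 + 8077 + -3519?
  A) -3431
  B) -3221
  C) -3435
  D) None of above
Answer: A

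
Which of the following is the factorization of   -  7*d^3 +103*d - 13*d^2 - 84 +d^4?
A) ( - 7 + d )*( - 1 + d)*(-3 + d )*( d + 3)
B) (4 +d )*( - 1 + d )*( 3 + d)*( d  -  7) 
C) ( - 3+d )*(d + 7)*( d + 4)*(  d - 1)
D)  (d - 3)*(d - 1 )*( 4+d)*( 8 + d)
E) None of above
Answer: E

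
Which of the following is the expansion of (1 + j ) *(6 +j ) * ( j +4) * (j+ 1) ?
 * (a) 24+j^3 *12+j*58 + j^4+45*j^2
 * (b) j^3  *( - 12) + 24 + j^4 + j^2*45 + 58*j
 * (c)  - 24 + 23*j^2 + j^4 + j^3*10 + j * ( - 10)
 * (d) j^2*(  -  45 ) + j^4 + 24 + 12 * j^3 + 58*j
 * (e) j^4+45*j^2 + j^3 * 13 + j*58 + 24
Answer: a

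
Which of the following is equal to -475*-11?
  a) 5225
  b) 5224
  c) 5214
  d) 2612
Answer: a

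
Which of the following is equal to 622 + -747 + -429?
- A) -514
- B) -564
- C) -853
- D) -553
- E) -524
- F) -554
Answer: F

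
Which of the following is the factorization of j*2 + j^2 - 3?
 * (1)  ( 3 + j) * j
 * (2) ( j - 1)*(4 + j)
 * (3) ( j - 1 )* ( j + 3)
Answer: 3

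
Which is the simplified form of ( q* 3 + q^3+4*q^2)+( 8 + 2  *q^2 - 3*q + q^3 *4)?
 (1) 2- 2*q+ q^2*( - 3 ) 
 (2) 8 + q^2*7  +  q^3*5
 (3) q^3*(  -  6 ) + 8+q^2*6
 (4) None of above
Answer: 4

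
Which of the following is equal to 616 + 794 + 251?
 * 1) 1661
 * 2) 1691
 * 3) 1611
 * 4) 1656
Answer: 1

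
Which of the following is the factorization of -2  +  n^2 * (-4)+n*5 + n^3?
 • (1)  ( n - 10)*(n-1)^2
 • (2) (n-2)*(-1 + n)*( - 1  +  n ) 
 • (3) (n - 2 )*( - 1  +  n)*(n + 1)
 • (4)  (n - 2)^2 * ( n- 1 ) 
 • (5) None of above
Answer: 2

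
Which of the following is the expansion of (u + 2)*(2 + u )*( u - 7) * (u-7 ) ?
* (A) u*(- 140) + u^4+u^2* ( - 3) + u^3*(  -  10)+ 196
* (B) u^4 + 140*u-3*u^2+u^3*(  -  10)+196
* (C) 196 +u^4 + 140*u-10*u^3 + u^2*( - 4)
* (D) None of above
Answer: B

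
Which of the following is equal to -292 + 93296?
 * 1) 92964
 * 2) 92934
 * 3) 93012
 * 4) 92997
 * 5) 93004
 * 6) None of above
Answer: 5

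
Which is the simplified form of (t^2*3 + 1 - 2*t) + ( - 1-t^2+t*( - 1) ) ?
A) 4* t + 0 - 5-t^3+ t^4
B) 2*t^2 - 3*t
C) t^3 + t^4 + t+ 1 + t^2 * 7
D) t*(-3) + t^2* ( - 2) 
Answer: B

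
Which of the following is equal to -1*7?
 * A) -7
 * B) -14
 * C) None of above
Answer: A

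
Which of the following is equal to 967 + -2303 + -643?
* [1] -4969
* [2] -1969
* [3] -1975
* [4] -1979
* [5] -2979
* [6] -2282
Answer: 4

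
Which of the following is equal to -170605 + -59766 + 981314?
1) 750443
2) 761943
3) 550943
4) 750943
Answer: 4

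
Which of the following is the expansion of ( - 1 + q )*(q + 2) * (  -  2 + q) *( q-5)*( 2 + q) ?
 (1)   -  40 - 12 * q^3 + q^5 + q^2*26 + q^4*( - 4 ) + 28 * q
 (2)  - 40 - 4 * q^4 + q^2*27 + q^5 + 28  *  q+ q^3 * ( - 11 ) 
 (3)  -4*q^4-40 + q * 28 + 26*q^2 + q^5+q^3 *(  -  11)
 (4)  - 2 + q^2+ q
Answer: 3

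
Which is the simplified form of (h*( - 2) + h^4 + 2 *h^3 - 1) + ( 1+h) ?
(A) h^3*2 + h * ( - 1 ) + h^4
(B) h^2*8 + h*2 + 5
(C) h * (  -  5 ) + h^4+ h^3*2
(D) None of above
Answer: A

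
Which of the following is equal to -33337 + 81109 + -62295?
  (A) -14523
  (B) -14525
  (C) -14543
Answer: A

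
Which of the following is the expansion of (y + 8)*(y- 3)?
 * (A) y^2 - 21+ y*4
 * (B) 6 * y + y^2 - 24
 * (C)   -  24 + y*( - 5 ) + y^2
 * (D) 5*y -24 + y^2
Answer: D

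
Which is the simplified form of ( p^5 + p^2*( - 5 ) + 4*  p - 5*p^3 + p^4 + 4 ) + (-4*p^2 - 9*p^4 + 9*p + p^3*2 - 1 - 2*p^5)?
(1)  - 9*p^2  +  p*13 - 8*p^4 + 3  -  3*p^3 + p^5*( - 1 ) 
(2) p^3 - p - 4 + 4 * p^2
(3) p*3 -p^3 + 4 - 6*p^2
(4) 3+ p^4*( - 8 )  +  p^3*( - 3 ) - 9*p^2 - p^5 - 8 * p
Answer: 1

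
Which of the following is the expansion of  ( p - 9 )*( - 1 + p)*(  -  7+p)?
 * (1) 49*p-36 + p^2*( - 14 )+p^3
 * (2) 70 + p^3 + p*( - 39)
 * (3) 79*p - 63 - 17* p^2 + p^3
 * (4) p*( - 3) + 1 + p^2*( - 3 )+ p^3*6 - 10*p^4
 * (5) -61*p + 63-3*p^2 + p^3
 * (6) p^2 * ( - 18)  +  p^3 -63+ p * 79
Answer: 3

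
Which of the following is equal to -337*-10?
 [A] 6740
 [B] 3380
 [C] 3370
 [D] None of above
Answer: C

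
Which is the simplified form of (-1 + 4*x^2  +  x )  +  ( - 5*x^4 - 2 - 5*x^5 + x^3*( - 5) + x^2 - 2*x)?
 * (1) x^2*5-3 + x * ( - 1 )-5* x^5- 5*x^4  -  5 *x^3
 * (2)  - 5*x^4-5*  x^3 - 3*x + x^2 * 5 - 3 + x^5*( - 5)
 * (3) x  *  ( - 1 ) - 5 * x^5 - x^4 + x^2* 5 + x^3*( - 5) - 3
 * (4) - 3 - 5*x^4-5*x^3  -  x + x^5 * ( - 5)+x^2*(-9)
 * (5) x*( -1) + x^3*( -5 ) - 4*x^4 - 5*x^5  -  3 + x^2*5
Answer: 1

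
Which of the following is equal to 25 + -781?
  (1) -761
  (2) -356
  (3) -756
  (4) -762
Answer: 3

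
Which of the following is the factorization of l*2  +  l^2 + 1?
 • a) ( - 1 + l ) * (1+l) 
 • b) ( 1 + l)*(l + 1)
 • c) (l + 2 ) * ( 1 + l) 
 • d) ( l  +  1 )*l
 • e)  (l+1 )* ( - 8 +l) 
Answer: b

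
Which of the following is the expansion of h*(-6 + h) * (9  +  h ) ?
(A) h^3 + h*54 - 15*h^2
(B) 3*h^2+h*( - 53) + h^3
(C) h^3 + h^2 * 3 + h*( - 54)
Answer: C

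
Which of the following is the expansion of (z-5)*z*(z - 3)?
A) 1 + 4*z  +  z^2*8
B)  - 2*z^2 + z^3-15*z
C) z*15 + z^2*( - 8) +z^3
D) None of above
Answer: C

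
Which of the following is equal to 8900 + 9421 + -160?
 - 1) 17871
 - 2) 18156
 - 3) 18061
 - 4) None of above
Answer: 4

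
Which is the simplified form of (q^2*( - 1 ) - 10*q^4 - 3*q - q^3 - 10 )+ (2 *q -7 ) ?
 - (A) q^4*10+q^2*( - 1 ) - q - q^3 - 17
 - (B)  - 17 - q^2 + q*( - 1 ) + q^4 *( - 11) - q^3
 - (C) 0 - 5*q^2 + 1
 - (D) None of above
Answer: D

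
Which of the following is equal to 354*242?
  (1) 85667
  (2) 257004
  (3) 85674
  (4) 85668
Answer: 4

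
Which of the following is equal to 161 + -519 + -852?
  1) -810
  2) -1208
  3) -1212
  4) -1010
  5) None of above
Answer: 5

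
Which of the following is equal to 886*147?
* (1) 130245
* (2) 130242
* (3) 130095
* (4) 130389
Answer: 2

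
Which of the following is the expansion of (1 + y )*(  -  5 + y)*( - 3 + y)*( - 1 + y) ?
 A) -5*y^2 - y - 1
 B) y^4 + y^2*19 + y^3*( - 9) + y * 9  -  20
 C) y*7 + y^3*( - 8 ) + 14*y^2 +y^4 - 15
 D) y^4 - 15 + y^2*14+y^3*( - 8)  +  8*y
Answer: D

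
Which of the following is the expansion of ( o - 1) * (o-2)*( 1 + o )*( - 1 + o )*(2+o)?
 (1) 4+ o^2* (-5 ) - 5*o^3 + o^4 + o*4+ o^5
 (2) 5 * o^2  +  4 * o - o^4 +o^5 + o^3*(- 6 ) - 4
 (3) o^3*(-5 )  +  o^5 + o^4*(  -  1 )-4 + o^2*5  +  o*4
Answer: 3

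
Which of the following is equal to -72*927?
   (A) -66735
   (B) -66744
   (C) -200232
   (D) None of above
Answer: B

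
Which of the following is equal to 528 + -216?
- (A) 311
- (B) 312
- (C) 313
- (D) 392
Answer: B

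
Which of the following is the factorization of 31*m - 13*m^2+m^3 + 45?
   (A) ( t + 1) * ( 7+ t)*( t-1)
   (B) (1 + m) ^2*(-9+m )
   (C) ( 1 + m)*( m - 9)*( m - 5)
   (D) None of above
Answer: C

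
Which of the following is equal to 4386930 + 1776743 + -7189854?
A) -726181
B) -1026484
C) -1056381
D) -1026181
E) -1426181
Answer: D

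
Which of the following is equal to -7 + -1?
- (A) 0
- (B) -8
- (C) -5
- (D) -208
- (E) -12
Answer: B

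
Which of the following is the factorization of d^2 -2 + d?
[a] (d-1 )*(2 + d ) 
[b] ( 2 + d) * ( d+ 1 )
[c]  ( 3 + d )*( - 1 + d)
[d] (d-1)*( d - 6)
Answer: a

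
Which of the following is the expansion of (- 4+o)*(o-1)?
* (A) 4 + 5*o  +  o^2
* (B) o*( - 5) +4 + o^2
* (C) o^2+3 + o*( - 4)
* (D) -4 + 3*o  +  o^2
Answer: B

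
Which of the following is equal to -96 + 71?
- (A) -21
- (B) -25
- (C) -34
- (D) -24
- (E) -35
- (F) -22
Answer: B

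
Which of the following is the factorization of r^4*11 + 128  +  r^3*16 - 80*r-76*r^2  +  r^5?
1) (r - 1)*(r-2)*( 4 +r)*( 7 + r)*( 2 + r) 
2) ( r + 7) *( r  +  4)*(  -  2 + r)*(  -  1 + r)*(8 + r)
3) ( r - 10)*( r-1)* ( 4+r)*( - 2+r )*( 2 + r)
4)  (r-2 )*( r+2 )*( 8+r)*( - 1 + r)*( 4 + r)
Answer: 4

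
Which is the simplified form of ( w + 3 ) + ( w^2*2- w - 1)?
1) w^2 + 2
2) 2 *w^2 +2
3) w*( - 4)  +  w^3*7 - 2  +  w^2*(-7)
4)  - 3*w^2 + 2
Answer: 2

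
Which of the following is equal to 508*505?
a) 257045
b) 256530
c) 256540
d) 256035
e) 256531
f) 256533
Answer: c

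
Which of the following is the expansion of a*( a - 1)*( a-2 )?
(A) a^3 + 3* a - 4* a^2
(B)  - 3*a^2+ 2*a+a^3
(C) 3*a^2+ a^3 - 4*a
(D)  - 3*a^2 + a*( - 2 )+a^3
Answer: B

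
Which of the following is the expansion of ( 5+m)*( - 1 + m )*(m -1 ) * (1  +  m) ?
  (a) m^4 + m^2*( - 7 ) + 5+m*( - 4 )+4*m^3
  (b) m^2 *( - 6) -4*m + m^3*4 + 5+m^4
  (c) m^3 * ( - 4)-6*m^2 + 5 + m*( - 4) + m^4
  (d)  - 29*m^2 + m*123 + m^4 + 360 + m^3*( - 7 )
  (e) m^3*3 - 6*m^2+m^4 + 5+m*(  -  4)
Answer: b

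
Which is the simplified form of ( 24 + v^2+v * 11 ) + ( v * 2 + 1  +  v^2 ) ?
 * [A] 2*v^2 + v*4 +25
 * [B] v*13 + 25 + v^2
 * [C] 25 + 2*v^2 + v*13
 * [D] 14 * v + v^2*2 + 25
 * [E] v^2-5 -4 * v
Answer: C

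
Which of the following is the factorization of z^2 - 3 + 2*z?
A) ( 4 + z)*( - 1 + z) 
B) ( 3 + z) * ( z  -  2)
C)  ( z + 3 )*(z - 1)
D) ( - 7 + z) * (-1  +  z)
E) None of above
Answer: C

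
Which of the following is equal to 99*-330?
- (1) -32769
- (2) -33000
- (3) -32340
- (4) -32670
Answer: 4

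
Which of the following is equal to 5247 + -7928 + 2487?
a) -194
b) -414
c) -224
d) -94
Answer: a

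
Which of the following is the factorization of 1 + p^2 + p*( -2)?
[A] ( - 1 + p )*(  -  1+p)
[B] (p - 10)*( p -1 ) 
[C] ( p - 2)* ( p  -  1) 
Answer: A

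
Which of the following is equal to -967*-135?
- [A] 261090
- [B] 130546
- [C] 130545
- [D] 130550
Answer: C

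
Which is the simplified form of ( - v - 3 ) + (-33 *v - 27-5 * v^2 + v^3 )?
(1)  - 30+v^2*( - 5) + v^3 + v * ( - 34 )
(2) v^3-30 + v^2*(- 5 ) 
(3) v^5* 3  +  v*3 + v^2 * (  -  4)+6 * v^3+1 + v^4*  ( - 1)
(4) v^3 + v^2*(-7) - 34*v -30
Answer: 1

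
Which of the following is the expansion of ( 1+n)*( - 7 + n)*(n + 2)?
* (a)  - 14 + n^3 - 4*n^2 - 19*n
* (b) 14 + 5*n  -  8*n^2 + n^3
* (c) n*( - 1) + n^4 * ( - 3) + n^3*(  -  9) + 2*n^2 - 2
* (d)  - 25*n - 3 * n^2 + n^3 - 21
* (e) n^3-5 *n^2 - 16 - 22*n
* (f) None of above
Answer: a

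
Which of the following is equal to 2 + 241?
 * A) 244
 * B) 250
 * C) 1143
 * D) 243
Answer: D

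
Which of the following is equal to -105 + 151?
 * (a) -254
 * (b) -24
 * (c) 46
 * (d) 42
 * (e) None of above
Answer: c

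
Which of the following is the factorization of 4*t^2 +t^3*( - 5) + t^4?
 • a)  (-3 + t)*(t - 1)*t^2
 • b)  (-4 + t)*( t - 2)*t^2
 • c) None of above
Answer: c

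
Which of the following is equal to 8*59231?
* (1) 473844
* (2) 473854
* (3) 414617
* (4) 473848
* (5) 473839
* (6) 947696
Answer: 4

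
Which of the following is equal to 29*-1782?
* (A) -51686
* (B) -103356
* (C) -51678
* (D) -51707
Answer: C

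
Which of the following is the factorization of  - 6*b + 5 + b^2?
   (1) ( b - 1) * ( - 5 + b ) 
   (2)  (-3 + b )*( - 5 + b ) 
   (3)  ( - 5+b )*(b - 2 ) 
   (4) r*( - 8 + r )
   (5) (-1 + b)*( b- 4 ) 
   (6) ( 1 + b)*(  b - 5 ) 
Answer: 1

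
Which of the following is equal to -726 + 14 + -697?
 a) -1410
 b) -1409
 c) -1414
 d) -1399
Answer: b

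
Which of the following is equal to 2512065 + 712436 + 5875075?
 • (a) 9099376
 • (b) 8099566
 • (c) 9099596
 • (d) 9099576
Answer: d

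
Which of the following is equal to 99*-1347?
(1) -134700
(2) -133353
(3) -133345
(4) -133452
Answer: 2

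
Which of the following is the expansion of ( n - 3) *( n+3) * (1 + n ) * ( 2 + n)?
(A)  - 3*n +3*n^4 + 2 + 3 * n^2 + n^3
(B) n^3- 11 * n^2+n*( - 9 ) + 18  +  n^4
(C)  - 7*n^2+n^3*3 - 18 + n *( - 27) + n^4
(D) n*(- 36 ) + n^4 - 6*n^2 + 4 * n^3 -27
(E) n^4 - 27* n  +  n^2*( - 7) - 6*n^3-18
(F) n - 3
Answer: C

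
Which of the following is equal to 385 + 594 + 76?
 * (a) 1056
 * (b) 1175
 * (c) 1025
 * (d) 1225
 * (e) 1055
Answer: e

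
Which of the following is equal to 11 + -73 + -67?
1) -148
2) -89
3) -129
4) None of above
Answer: 3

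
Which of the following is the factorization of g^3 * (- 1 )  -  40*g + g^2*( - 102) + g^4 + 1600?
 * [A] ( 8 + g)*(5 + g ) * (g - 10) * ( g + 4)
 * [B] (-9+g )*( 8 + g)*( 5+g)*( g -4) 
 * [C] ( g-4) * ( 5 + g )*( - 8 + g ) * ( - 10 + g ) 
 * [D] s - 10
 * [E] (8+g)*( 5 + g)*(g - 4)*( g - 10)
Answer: E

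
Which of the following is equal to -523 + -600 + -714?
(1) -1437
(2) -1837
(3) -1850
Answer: 2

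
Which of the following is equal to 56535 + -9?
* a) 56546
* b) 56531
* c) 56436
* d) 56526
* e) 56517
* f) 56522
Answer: d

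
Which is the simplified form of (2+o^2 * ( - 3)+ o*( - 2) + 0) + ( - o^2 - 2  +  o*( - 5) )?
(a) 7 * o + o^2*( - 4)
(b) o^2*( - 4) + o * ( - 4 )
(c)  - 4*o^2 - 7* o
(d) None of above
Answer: c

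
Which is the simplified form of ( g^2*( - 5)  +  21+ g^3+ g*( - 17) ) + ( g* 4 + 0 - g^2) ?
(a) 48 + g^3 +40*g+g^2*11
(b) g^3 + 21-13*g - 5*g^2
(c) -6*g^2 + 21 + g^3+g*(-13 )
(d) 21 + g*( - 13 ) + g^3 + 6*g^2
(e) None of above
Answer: c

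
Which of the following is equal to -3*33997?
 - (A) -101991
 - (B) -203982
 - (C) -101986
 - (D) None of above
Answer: A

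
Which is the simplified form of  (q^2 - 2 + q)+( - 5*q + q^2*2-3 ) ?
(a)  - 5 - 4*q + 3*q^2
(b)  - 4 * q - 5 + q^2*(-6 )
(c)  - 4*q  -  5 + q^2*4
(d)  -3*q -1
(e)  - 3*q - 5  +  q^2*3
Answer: a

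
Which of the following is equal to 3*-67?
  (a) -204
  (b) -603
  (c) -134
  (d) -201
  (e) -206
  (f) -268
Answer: d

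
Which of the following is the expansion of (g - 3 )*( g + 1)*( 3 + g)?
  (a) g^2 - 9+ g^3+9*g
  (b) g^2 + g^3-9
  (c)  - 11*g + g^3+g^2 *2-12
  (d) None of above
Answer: d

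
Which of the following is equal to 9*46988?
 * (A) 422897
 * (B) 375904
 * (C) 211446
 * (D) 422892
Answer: D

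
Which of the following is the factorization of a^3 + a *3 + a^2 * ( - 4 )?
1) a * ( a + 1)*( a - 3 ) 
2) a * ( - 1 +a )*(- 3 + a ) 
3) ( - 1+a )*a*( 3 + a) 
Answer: 2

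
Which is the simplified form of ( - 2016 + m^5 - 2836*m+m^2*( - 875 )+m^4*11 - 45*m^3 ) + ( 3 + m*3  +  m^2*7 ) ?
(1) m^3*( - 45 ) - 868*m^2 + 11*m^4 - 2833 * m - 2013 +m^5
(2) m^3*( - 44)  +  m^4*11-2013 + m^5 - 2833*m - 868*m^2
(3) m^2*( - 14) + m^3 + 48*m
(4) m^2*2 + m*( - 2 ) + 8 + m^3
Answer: 1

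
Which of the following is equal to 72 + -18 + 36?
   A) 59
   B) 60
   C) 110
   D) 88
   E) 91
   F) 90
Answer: F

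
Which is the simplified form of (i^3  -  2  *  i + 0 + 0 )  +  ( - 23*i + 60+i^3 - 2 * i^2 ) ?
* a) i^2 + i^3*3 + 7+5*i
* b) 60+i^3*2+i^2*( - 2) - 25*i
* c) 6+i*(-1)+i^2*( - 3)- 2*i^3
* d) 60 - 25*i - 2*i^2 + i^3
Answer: b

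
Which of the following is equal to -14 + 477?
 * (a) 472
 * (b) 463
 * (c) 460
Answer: b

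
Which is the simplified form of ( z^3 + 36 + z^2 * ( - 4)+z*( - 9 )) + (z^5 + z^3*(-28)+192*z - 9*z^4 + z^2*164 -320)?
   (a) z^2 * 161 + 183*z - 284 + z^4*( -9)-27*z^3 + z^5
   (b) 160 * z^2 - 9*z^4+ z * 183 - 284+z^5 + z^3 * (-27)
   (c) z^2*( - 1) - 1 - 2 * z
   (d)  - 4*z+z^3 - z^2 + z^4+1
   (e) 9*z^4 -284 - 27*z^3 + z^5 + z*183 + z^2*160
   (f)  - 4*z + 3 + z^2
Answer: b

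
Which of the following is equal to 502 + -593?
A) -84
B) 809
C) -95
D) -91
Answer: D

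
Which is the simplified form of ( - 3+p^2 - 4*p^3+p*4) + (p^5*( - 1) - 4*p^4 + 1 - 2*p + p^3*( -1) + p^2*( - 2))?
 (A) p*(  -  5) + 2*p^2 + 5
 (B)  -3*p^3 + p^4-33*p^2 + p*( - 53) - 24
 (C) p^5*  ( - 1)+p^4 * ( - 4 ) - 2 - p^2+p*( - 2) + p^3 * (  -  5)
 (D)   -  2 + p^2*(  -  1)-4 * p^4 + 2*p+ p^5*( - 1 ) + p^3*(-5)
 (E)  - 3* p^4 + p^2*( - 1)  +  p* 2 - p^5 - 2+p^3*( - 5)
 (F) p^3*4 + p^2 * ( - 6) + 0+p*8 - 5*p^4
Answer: D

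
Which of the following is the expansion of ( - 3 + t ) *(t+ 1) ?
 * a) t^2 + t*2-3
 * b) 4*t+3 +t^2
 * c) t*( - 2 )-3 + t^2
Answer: c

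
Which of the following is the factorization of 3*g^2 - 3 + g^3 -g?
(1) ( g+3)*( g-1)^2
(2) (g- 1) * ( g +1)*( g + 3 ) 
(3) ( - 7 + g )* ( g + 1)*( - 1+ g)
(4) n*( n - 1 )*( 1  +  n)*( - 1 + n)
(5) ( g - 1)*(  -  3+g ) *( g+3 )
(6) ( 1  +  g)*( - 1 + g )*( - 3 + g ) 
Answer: 2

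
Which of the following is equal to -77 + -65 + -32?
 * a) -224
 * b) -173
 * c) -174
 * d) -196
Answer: c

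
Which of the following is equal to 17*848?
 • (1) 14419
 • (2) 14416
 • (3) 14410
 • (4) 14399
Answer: 2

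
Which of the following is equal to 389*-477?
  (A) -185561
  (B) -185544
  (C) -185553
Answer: C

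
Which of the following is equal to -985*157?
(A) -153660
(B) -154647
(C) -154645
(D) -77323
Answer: C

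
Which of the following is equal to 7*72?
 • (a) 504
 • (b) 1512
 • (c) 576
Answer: a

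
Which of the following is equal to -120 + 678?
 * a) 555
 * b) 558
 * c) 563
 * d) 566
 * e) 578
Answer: b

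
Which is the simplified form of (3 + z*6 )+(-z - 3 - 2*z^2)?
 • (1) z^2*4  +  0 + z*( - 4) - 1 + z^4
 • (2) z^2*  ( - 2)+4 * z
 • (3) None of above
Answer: 3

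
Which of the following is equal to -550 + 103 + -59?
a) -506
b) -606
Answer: a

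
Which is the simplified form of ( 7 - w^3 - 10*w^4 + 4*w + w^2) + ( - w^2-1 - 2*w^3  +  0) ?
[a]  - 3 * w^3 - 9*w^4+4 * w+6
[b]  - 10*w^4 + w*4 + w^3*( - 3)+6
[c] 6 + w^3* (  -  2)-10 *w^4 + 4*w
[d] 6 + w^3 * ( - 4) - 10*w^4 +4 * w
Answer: b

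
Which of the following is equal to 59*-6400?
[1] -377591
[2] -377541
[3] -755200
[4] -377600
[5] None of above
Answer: 4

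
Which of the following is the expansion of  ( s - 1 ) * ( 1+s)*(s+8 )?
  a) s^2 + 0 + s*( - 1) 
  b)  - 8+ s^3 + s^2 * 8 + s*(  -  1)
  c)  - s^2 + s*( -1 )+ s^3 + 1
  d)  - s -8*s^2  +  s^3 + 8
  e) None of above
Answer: b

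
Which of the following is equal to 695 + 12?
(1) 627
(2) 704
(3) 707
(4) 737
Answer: 3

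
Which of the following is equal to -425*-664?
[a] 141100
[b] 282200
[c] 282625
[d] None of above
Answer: b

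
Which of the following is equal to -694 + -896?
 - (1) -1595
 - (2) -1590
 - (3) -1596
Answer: 2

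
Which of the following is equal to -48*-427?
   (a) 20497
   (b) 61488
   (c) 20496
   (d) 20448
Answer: c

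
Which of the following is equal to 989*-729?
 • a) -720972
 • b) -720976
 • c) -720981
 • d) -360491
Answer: c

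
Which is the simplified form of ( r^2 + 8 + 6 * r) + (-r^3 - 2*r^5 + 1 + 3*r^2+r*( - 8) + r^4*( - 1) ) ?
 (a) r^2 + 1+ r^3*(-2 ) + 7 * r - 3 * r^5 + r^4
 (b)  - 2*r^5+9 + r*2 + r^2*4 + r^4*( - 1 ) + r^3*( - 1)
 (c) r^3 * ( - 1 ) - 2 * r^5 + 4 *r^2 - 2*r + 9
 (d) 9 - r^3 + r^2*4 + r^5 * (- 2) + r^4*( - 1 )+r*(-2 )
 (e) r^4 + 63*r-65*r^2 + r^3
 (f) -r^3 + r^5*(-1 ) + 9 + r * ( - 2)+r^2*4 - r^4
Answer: d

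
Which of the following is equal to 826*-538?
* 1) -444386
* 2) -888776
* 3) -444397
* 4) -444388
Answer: 4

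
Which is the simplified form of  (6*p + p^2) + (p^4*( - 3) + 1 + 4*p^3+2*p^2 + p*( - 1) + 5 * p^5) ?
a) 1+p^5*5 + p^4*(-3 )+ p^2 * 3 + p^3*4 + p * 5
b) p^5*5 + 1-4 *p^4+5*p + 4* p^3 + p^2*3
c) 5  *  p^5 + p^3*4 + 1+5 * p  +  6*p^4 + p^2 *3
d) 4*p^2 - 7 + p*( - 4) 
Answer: a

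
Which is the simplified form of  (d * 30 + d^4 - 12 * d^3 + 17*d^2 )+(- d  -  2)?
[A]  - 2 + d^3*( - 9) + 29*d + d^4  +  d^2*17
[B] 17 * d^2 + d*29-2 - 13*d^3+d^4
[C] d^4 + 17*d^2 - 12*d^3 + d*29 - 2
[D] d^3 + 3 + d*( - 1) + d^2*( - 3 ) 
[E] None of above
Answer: C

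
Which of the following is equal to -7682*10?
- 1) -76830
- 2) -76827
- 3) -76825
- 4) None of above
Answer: 4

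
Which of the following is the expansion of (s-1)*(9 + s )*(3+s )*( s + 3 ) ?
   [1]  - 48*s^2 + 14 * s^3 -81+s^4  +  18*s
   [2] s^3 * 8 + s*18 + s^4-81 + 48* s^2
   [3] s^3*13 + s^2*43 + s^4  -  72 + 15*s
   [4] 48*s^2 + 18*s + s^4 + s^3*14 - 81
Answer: 4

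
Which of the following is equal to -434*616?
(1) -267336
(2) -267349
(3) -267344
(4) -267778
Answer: 3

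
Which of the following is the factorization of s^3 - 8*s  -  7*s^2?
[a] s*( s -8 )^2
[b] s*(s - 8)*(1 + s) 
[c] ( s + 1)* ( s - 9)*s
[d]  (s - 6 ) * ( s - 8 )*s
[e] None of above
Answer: b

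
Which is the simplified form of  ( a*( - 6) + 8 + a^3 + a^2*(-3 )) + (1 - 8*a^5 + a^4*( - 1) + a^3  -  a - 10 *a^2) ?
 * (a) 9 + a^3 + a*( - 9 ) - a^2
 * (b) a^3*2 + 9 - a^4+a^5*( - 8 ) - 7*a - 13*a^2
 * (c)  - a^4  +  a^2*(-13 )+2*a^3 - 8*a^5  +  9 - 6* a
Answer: b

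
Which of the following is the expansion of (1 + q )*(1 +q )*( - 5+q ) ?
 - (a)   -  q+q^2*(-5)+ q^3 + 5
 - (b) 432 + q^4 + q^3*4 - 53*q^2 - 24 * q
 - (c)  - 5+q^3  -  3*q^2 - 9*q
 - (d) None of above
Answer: c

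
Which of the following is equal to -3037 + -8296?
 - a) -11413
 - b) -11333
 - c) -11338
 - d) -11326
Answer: b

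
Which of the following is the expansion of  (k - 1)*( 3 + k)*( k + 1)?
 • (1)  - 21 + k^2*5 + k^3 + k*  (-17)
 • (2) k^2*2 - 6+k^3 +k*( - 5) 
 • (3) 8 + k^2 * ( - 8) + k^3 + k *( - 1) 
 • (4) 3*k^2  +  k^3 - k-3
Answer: 4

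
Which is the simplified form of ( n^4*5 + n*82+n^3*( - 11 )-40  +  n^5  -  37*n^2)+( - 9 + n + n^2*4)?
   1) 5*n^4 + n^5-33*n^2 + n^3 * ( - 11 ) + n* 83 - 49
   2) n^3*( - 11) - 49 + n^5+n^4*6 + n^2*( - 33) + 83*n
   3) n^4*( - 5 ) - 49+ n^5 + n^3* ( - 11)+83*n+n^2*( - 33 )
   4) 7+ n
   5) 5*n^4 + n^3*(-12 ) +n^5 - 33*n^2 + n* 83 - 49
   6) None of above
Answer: 1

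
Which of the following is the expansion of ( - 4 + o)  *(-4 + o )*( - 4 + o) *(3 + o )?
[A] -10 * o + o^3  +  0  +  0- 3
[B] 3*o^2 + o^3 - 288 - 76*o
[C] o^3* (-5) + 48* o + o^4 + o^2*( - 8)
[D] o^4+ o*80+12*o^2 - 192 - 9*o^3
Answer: D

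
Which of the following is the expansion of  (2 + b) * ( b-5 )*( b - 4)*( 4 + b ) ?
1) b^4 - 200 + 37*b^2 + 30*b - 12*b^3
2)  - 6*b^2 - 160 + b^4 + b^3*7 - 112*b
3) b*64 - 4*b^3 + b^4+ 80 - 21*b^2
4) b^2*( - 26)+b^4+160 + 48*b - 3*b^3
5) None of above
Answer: 4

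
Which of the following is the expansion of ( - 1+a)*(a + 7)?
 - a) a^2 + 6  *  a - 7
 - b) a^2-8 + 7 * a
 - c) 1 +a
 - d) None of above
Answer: a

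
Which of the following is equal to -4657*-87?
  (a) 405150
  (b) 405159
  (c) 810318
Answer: b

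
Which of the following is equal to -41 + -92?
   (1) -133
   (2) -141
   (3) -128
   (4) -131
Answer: 1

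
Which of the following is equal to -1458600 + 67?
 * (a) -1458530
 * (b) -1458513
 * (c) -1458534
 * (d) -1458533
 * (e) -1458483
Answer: d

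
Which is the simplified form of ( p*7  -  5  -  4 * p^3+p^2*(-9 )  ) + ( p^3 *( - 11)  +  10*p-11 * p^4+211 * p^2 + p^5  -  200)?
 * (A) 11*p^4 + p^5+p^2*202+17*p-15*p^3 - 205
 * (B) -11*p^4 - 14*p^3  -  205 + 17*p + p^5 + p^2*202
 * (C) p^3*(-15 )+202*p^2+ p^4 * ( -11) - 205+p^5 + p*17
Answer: C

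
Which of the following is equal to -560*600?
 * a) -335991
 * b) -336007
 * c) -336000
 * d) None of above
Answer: c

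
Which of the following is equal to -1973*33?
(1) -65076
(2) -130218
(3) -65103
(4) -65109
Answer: 4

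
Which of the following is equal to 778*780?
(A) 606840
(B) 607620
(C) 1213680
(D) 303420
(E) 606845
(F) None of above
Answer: A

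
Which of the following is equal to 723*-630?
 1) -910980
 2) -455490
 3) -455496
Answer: 2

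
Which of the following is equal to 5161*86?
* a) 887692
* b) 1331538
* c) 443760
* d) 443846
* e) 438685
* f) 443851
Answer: d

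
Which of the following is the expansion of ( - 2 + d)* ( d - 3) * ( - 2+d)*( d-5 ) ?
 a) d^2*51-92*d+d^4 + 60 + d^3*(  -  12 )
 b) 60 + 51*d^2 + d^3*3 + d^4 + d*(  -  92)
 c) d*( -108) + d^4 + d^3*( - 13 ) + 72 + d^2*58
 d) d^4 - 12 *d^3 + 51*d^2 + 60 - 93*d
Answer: a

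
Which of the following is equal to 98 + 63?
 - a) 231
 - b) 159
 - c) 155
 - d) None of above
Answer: d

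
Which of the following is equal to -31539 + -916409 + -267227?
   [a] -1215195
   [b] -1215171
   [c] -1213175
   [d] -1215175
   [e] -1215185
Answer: d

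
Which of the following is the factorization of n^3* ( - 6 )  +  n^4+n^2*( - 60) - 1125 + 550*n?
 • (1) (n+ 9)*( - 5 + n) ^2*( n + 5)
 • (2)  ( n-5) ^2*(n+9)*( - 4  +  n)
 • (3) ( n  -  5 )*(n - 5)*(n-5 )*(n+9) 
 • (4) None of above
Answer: 3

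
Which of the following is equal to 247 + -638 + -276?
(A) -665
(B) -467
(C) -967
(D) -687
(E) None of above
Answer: E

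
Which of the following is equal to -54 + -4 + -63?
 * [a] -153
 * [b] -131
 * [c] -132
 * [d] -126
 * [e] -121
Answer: e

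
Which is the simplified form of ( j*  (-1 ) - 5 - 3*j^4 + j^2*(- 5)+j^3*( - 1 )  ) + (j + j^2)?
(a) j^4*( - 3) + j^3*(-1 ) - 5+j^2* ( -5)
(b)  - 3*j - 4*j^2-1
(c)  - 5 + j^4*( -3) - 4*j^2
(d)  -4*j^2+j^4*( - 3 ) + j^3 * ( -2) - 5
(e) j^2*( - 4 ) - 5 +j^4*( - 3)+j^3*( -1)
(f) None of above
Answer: e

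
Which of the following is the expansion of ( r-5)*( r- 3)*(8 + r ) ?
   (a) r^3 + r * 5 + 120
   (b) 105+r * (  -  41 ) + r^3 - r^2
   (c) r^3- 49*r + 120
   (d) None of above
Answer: c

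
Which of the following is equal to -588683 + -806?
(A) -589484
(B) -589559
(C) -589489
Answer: C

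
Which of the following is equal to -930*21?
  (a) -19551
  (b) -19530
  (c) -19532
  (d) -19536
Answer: b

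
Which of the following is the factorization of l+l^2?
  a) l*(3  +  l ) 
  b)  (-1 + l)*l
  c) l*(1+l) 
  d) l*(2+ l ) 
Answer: c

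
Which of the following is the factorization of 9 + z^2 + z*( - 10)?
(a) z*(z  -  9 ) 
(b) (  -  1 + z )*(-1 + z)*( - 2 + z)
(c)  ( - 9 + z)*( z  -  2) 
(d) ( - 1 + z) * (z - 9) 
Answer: d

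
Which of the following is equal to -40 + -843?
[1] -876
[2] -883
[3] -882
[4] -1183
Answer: 2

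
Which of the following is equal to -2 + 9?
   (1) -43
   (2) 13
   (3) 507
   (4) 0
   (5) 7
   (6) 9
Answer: 5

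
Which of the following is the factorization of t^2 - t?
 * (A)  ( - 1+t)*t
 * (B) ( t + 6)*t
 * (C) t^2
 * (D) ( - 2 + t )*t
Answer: A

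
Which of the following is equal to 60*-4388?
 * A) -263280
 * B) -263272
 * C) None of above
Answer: A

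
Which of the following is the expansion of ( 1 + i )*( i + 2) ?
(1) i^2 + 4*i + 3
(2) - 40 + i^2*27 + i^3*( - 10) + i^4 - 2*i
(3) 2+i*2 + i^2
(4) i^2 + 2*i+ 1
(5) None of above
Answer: 5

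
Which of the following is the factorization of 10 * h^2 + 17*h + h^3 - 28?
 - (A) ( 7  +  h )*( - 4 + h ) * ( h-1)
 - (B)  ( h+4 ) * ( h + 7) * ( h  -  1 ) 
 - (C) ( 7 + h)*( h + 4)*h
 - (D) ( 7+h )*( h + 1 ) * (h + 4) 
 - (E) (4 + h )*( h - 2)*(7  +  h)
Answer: B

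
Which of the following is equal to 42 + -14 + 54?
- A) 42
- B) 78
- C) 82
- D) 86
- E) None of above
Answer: C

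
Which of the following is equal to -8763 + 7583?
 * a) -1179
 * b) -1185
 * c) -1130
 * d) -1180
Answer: d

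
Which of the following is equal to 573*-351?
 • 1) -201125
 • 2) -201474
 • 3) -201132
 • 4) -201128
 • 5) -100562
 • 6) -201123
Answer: 6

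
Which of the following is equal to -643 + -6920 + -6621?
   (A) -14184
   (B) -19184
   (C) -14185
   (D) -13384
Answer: A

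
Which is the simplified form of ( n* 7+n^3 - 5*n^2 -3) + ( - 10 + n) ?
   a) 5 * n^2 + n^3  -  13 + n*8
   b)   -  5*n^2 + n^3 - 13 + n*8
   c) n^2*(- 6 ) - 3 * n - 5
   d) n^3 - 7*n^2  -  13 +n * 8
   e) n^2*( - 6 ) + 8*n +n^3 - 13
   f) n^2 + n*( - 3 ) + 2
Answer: b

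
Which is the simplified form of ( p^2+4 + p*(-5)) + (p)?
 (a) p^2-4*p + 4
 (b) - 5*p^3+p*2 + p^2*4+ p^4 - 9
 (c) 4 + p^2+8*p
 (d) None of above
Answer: a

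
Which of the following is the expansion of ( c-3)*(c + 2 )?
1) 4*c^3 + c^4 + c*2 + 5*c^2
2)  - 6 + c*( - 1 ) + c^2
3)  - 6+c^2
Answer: 2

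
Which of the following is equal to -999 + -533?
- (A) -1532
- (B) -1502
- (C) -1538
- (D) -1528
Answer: A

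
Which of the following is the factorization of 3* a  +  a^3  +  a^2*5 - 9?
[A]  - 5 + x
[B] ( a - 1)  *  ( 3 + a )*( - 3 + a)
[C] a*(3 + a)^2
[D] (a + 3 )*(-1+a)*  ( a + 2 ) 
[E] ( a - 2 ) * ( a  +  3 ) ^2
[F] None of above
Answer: F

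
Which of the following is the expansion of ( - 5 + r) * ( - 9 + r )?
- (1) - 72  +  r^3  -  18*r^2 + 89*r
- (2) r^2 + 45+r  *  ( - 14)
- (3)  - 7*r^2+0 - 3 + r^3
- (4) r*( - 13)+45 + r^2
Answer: 2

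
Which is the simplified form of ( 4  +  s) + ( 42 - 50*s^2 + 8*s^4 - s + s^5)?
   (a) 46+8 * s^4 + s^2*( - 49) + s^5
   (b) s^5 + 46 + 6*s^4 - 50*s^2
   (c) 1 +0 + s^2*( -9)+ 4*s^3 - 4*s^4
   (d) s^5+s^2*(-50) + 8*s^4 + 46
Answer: d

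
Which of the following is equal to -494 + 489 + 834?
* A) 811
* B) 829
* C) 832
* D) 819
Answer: B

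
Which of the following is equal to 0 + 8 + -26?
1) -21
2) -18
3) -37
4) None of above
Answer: 2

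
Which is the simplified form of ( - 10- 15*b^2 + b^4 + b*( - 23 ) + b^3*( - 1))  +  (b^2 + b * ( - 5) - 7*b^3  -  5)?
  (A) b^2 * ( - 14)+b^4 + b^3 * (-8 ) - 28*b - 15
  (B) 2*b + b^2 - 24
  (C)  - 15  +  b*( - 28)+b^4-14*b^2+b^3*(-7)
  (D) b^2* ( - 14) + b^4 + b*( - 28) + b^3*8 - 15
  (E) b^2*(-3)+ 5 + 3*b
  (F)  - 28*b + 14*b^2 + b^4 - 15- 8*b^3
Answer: A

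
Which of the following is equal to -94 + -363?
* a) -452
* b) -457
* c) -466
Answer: b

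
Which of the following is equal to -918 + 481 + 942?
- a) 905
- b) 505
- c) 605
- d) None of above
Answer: b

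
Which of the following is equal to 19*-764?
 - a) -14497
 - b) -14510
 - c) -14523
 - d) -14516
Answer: d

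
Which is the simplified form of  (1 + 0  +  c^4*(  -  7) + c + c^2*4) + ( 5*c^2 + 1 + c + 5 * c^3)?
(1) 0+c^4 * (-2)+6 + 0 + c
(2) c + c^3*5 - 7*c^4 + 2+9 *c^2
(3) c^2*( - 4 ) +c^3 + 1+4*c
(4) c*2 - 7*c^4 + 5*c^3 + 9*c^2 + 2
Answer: 4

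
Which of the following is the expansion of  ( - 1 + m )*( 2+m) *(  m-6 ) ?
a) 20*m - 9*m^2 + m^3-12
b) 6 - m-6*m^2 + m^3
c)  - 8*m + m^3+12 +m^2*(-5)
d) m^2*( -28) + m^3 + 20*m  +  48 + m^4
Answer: c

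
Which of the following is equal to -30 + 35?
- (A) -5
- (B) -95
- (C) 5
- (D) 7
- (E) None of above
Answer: C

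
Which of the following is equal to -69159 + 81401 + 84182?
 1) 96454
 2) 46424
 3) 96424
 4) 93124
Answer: 3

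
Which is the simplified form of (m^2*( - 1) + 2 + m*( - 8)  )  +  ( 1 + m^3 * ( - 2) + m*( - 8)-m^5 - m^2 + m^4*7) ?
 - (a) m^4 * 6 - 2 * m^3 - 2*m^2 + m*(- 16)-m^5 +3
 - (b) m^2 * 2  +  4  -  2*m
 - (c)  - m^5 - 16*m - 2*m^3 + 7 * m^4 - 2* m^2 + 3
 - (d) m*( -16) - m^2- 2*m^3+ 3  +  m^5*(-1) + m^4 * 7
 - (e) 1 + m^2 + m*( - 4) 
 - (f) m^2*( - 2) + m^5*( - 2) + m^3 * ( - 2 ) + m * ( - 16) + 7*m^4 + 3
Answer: c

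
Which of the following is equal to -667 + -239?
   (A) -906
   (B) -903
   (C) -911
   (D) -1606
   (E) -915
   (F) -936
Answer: A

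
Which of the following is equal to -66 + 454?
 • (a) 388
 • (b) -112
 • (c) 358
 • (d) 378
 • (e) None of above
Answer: a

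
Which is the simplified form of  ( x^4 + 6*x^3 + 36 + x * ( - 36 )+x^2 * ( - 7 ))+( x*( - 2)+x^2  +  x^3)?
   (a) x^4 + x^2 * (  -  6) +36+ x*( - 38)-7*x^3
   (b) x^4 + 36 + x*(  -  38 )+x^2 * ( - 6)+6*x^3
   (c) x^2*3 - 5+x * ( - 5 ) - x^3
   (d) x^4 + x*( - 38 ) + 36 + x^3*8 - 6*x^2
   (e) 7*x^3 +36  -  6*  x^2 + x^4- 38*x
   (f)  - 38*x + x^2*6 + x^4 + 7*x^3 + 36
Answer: e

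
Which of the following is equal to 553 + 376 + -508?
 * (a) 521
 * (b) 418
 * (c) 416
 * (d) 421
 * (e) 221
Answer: d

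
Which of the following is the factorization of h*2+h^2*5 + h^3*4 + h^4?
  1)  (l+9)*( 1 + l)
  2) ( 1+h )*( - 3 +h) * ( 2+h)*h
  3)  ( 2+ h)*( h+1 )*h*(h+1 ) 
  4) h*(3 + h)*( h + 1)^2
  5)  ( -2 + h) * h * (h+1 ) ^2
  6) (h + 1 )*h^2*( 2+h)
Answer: 3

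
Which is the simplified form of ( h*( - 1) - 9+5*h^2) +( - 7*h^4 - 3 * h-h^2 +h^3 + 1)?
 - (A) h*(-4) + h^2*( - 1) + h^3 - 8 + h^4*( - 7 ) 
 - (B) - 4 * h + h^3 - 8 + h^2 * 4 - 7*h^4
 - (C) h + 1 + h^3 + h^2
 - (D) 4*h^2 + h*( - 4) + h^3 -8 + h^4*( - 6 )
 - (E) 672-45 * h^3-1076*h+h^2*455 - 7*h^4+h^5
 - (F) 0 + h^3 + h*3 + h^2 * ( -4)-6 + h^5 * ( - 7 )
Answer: B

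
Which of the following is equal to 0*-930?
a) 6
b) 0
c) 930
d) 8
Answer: b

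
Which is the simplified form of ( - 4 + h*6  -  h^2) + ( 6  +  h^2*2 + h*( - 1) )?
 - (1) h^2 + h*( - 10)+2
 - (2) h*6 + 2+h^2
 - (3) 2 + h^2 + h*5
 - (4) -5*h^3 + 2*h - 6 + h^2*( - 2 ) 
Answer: 3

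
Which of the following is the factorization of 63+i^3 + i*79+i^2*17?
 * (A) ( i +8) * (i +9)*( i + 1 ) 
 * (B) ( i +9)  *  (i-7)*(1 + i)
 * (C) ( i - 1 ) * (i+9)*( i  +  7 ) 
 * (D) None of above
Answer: D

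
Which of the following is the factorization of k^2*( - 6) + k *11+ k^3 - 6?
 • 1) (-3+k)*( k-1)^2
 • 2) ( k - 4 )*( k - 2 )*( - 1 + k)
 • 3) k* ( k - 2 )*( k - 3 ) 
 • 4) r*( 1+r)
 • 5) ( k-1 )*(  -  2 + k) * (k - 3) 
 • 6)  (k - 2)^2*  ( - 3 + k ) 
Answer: 5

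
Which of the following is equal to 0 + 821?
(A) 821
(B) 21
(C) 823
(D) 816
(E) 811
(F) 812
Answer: A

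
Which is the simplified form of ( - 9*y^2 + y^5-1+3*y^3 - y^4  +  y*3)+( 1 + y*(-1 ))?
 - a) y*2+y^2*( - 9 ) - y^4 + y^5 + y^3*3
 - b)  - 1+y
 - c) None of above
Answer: a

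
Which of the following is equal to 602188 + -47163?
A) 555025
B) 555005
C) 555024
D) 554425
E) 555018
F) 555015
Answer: A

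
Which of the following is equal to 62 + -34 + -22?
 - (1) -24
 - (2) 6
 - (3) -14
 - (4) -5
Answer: 2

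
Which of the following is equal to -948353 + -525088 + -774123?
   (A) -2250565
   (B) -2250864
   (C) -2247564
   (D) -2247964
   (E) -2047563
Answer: C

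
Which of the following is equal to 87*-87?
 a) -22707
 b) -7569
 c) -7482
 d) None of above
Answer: b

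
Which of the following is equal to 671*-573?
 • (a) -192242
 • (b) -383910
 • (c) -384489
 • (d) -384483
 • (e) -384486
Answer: d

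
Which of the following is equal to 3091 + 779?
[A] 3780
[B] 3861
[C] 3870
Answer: C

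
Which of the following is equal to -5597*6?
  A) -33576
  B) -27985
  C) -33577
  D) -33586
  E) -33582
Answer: E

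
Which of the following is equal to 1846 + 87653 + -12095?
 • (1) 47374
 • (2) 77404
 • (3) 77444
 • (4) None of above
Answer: 2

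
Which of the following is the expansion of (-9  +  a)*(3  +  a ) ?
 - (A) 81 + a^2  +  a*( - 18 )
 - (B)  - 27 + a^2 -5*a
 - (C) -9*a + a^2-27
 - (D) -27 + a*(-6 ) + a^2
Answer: D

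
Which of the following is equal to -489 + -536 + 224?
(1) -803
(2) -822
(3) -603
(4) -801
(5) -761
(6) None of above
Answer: 4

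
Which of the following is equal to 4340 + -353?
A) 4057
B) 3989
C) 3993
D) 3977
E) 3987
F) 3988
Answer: E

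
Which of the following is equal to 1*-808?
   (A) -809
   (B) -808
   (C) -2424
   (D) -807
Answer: B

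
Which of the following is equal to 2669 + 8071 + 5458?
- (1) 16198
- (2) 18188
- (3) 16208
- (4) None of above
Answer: 1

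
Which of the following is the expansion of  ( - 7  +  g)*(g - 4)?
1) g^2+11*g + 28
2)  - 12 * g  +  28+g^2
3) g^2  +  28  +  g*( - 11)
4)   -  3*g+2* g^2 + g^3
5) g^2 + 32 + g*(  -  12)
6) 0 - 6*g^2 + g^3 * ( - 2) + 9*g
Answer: 3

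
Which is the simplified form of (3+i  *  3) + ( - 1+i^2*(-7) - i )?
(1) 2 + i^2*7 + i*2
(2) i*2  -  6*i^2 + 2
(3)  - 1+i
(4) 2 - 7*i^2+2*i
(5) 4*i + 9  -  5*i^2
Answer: 4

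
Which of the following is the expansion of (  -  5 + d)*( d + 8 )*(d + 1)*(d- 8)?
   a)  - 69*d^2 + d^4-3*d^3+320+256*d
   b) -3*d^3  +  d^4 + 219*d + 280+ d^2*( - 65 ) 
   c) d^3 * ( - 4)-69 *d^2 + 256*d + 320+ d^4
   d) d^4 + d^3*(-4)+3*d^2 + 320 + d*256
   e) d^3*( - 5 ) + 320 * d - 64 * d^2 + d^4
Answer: c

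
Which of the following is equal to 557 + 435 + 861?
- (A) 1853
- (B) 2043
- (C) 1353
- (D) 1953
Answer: A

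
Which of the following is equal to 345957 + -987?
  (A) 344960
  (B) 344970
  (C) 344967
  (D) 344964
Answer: B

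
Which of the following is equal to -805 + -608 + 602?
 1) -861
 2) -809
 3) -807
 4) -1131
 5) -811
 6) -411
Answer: 5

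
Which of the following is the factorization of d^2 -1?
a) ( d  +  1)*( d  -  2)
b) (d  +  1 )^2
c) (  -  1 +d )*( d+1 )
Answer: c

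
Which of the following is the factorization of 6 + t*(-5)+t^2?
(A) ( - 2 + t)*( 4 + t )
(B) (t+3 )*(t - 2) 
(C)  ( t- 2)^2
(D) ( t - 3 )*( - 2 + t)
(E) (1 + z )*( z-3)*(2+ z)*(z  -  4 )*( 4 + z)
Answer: D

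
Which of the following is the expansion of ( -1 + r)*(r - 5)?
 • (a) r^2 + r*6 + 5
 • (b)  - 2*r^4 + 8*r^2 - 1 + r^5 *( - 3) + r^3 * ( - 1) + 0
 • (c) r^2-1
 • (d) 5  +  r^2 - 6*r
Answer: d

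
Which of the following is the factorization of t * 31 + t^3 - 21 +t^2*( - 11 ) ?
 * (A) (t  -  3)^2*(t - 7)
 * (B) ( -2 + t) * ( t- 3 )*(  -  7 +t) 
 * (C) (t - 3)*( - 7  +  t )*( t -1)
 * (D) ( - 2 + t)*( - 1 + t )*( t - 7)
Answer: C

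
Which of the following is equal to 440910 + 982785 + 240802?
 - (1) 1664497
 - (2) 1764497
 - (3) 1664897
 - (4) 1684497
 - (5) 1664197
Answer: 1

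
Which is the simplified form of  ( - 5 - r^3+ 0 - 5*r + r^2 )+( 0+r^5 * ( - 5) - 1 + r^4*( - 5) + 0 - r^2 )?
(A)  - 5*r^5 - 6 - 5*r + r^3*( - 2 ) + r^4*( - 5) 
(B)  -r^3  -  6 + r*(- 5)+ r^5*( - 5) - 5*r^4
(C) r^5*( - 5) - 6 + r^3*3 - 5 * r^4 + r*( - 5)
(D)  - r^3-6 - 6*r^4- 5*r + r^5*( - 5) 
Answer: B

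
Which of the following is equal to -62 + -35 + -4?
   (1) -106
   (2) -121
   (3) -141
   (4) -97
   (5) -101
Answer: 5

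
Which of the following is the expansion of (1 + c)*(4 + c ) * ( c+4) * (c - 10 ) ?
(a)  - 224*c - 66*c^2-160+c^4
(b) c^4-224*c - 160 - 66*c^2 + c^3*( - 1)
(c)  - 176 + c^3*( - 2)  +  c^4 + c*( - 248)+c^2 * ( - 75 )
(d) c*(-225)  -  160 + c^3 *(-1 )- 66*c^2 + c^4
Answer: b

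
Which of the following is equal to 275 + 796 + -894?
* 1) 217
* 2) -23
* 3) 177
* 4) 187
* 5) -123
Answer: 3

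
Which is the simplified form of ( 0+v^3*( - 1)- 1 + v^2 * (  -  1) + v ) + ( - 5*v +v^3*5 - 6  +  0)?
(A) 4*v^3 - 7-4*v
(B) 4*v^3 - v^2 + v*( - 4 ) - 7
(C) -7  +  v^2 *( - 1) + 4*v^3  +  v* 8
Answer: B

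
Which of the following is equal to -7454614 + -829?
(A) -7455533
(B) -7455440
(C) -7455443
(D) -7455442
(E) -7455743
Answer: C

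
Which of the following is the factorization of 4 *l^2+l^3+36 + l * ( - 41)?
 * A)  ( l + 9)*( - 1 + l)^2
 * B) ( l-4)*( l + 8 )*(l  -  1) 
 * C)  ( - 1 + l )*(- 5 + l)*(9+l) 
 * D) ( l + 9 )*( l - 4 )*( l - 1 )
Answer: D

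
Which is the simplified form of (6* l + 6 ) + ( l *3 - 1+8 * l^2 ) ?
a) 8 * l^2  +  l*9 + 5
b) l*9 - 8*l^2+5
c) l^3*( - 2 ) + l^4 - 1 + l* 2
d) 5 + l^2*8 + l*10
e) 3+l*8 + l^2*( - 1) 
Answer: a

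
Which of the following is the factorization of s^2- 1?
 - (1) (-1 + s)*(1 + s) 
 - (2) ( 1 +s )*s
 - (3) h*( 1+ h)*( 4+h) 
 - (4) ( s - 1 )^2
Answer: 1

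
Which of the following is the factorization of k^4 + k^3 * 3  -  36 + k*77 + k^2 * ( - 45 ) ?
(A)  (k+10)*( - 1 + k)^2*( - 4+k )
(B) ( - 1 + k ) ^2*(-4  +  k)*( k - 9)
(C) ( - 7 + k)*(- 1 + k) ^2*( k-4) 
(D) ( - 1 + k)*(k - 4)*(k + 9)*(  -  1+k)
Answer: D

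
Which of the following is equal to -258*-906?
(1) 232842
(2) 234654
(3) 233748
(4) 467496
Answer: 3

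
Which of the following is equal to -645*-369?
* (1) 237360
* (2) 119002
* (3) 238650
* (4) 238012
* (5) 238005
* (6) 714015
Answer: 5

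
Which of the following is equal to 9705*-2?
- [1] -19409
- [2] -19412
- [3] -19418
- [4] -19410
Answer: 4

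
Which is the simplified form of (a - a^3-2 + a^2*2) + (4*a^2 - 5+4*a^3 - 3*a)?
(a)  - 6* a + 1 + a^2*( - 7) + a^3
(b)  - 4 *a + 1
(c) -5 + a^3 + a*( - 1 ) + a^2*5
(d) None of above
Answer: d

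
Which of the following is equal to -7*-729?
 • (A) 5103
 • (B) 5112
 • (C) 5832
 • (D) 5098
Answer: A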